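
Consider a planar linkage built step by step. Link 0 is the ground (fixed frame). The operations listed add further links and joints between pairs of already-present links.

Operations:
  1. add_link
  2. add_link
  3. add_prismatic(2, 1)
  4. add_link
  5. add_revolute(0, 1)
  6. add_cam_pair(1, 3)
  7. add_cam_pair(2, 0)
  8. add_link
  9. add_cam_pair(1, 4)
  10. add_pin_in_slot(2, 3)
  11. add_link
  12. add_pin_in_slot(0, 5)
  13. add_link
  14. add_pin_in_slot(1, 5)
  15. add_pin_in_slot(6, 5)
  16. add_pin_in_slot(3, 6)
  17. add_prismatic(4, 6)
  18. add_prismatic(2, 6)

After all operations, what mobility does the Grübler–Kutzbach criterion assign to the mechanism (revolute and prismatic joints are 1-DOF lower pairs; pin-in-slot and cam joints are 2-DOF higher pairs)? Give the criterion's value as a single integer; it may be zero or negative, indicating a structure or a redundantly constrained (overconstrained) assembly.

ground; <1,0,0>
#1 <2,0,0>
#2 <3,0,0>
P:2↔1 J1 <3,1,0>
#3 <4,1,0>
R:0↔1 J1 <4,2,0>
C:1↔3 J2 <4,2,1>
C:2↔0 J2 <4,2,2>
#4 <5,2,2>
C:1↔4 J2 <5,2,3>
PS:2↔3 J2 <5,2,4>
#5 <6,2,4>
PS:0↔5 J2 <6,2,5>
#6 <7,2,5>
PS:1↔5 J2 <7,2,6>
PS:6↔5 J2 <7,2,7>
PS:3↔6 J2 <7,2,8>
P:4↔6 J1 <7,3,8>
P:2↔6 J1 <7,4,8>
3×6 − 2×4 − 1×8 = 2

M = 2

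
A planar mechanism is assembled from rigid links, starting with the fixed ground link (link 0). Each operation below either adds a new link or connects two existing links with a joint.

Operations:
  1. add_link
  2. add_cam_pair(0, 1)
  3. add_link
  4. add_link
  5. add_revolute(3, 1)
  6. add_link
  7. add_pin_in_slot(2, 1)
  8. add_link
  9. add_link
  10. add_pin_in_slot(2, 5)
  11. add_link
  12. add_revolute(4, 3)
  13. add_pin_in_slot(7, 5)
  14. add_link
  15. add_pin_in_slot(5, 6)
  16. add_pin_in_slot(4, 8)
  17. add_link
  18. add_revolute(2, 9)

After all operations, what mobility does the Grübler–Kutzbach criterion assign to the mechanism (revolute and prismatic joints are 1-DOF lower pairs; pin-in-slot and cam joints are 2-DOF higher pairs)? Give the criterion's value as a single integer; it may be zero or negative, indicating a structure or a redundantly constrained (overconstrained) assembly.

ground; <1,0,0>
#1 <2,0,0>
C:0↔1 J2 <2,0,1>
#2 <3,0,1>
#3 <4,0,1>
R:3↔1 J1 <4,1,1>
#4 <5,1,1>
PS:2↔1 J2 <5,1,2>
#5 <6,1,2>
#6 <7,1,2>
PS:2↔5 J2 <7,1,3>
#7 <8,1,3>
R:4↔3 J1 <8,2,3>
PS:7↔5 J2 <8,2,4>
#8 <9,2,4>
PS:5↔6 J2 <9,2,5>
PS:4↔8 J2 <9,2,6>
#9 <10,2,6>
R:2↔9 J1 <10,3,6>
3×9 − 2×3 − 1×6 = 15

M = 15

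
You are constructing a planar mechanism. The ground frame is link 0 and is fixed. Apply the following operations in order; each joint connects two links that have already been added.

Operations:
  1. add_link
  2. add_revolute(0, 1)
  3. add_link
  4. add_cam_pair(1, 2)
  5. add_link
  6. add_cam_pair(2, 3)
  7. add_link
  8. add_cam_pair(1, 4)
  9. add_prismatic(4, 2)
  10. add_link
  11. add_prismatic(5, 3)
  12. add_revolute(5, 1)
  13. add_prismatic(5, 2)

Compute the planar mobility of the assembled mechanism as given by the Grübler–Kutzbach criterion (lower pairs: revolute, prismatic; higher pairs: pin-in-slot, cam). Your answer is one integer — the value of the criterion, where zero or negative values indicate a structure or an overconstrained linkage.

M = 2

[1;0;0] (link 0 is ground)
L+ [2;0;0]
R(0,1)∈J1 [2;1;0]
L+ [3;1;0]
C(1,2)∈J2 [3;1;1]
L+ [4;1;1]
C(2,3)∈J2 [4;1;2]
L+ [5;1;2]
C(1,4)∈J2 [5;1;3]
P(4,2)∈J1 [5;2;3]
L+ [6;2;3]
P(5,3)∈J1 [6;3;3]
R(5,1)∈J1 [6;4;3]
P(5,2)∈J1 [6;5;3]
mobility = 15 − 10 − 3 = 2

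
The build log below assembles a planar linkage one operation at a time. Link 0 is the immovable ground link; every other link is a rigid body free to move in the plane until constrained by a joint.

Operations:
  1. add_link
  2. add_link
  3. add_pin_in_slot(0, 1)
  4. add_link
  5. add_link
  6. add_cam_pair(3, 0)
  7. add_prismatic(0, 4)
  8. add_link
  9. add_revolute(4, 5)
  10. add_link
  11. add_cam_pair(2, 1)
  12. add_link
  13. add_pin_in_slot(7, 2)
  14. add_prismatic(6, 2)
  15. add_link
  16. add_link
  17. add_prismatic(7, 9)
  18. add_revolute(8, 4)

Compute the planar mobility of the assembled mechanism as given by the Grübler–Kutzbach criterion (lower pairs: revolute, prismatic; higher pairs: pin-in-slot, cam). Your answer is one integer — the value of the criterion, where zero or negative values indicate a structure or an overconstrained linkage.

M = 13

(L,J1,J2)=(1,0,0); link0 fixed
link1: (2,0,0)
link2: (3,0,0)
PS 0-1 [J2]: (3,0,1)
link3: (4,0,1)
link4: (5,0,1)
C 3-0 [J2]: (5,0,2)
P 0-4 [J1]: (5,1,2)
link5: (6,1,2)
R 4-5 [J1]: (6,2,2)
link6: (7,2,2)
C 2-1 [J2]: (7,2,3)
link7: (8,2,3)
PS 7-2 [J2]: (8,2,4)
P 6-2 [J1]: (8,3,4)
link8: (9,3,4)
link9: (10,3,4)
P 7-9 [J1]: (10,4,4)
R 8-4 [J1]: (10,5,4)
Grübler: 3·9 − 2·5 − 4 = 13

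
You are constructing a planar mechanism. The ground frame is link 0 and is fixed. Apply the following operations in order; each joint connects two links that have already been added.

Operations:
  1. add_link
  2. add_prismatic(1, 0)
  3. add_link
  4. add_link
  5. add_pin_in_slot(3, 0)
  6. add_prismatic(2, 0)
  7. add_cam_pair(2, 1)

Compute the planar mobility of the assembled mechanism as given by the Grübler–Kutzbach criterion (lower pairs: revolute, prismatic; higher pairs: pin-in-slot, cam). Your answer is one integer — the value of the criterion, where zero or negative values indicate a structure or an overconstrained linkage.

(L,J1,J2)=(1,0,0); link0 fixed
link1: (2,0,0)
P 1-0 [J1]: (2,1,0)
link2: (3,1,0)
link3: (4,1,0)
PS 3-0 [J2]: (4,1,1)
P 2-0 [J1]: (4,2,1)
C 2-1 [J2]: (4,2,2)
Grübler: 3·3 − 2·2 − 2 = 3

M = 3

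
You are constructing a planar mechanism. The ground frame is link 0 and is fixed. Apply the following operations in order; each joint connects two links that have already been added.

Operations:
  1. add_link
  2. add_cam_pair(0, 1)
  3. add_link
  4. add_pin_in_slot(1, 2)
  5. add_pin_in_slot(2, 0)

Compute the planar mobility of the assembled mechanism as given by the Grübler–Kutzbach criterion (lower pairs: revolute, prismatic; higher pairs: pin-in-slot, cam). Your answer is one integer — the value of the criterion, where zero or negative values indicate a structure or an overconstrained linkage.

L=1 J1=0 J2=0
add link → L=2 J1=0 J2=0
C@0,1 dof=2 J2 → L=2 J1=0 J2=1
add link → L=3 J1=0 J2=1
PS@1,2 dof=2 J2 → L=3 J1=0 J2=2
PS@2,0 dof=2 J2 → L=3 J1=0 J2=3
M=3(L−1)−2J1−J2=3·2−2·0−3=3

M = 3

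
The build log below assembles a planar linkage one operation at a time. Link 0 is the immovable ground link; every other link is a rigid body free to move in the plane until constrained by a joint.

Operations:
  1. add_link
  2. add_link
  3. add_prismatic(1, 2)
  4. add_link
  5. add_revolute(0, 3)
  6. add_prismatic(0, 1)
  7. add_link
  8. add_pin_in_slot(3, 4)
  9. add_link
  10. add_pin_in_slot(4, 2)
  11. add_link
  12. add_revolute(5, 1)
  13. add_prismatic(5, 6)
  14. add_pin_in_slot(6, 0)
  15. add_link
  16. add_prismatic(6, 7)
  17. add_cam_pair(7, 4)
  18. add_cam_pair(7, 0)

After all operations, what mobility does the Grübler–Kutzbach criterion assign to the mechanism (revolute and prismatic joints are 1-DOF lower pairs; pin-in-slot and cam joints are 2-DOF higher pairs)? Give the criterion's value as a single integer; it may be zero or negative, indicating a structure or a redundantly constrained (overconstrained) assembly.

M = 4

link 0 = ground. State L|J1|J2 = 1|0|0
+link1  2|0|0
+link2  3|0|0
P(1,2) f=1→J1  3|1|0
+link3  4|1|0
R(0,3) f=1→J1  4|2|0
P(0,1) f=1→J1  4|3|0
+link4  5|3|0
PS(3,4) f=2→J2  5|3|1
+link5  6|3|1
PS(4,2) f=2→J2  6|3|2
+link6  7|3|2
R(5,1) f=1→J1  7|4|2
P(5,6) f=1→J1  7|5|2
PS(6,0) f=2→J2  7|5|3
+link7  8|5|3
P(6,7) f=1→J1  8|6|3
C(7,4) f=2→J2  8|6|4
C(7,0) f=2→J2  8|6|5
M = 3(8−1)−2·6−5 = 21−12−5 = 4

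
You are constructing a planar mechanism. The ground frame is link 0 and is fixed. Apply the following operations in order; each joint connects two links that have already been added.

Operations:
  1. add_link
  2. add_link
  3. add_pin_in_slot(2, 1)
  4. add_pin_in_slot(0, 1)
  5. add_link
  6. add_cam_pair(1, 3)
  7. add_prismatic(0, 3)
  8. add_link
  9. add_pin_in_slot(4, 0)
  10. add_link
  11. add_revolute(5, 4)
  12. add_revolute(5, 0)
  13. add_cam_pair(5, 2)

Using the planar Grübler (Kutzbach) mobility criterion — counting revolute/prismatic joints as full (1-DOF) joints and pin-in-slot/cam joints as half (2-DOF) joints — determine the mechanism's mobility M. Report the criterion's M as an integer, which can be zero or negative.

link 0 = ground. State L|J1|J2 = 1|0|0
+link1  2|0|0
+link2  3|0|0
PS(2,1) f=2→J2  3|0|1
PS(0,1) f=2→J2  3|0|2
+link3  4|0|2
C(1,3) f=2→J2  4|0|3
P(0,3) f=1→J1  4|1|3
+link4  5|1|3
PS(4,0) f=2→J2  5|1|4
+link5  6|1|4
R(5,4) f=1→J1  6|2|4
R(5,0) f=1→J1  6|3|4
C(5,2) f=2→J2  6|3|5
M = 3(6−1)−2·3−5 = 15−6−5 = 4

M = 4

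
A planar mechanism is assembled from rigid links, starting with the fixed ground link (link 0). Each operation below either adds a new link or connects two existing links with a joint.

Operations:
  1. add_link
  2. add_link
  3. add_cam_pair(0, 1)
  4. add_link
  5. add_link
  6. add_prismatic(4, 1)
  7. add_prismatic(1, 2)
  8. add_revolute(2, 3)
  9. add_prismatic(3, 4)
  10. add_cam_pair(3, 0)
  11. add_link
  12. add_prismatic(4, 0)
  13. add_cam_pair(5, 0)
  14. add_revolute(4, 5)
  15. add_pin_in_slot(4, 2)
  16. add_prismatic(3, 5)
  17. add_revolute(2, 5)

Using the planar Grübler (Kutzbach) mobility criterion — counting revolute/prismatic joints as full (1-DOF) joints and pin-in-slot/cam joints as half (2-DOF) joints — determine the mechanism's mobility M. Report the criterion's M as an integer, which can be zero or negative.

M = -5

[1;0;0] (link 0 is ground)
L+ [2;0;0]
L+ [3;0;0]
C(0,1)∈J2 [3;0;1]
L+ [4;0;1]
L+ [5;0;1]
P(4,1)∈J1 [5;1;1]
P(1,2)∈J1 [5;2;1]
R(2,3)∈J1 [5;3;1]
P(3,4)∈J1 [5;4;1]
C(3,0)∈J2 [5;4;2]
L+ [6;4;2]
P(4,0)∈J1 [6;5;2]
C(5,0)∈J2 [6;5;3]
R(4,5)∈J1 [6;6;3]
PS(4,2)∈J2 [6;6;4]
P(3,5)∈J1 [6;7;4]
R(2,5)∈J1 [6;8;4]
mobility = 15 − 16 − 4 = -5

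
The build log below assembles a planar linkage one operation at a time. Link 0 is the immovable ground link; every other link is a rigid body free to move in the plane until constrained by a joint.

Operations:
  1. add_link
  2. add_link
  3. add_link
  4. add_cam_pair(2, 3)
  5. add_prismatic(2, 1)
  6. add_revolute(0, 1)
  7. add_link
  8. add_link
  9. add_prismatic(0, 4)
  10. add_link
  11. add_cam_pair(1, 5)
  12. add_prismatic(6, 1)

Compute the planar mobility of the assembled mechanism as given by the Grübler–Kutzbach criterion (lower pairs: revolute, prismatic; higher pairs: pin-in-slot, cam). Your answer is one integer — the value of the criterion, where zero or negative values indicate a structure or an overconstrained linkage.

M = 8

ground; <1,0,0>
#1 <2,0,0>
#2 <3,0,0>
#3 <4,0,0>
C:2↔3 J2 <4,0,1>
P:2↔1 J1 <4,1,1>
R:0↔1 J1 <4,2,1>
#4 <5,2,1>
#5 <6,2,1>
P:0↔4 J1 <6,3,1>
#6 <7,3,1>
C:1↔5 J2 <7,3,2>
P:6↔1 J1 <7,4,2>
3×6 − 2×4 − 1×2 = 8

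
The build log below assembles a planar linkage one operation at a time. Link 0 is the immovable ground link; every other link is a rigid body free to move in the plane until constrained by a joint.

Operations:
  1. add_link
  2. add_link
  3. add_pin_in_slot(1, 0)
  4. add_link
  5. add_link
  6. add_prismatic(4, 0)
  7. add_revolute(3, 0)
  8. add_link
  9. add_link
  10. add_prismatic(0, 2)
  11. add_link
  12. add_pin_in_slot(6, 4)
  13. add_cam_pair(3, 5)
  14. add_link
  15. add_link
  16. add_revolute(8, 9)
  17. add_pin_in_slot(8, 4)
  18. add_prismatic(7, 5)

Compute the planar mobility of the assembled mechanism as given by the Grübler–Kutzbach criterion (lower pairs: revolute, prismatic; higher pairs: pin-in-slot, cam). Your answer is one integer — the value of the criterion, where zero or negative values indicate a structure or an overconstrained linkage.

M = 13

[1;0;0] (link 0 is ground)
L+ [2;0;0]
L+ [3;0;0]
PS(1,0)∈J2 [3;0;1]
L+ [4;0;1]
L+ [5;0;1]
P(4,0)∈J1 [5;1;1]
R(3,0)∈J1 [5;2;1]
L+ [6;2;1]
L+ [7;2;1]
P(0,2)∈J1 [7;3;1]
L+ [8;3;1]
PS(6,4)∈J2 [8;3;2]
C(3,5)∈J2 [8;3;3]
L+ [9;3;3]
L+ [10;3;3]
R(8,9)∈J1 [10;4;3]
PS(8,4)∈J2 [10;4;4]
P(7,5)∈J1 [10;5;4]
mobility = 27 − 10 − 4 = 13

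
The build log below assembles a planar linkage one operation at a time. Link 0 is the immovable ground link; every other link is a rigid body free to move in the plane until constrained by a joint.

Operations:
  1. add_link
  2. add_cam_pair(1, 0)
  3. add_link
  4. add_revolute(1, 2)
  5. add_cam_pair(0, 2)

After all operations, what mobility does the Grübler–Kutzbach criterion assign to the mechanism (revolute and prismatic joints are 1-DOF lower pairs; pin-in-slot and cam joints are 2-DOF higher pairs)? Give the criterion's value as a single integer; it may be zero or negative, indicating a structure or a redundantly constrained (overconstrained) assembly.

M = 2

[1;0;0] (link 0 is ground)
L+ [2;0;0]
C(1,0)∈J2 [2;0;1]
L+ [3;0;1]
R(1,2)∈J1 [3;1;1]
C(0,2)∈J2 [3;1;2]
mobility = 6 − 2 − 2 = 2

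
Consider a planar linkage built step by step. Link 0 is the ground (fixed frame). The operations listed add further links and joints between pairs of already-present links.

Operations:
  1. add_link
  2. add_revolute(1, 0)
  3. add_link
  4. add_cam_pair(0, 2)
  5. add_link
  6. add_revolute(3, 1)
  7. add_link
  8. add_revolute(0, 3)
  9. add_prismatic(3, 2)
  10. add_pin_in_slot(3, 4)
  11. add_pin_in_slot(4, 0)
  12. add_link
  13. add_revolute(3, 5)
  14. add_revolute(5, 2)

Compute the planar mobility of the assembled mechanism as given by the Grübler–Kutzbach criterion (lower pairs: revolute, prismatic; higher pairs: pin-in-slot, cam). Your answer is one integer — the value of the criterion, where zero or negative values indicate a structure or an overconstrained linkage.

M = 0

link 0 = ground. State L|J1|J2 = 1|0|0
+link1  2|0|0
R(1,0) f=1→J1  2|1|0
+link2  3|1|0
C(0,2) f=2→J2  3|1|1
+link3  4|1|1
R(3,1) f=1→J1  4|2|1
+link4  5|2|1
R(0,3) f=1→J1  5|3|1
P(3,2) f=1→J1  5|4|1
PS(3,4) f=2→J2  5|4|2
PS(4,0) f=2→J2  5|4|3
+link5  6|4|3
R(3,5) f=1→J1  6|5|3
R(5,2) f=1→J1  6|6|3
M = 3(6−1)−2·6−3 = 15−12−3 = 0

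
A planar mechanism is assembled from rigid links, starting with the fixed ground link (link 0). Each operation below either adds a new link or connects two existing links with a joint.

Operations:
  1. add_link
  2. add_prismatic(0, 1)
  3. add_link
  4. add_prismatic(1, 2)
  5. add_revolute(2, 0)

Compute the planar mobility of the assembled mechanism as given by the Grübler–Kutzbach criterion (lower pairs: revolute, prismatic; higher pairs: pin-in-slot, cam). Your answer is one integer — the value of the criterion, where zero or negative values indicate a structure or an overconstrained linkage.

ground; <1,0,0>
#1 <2,0,0>
P:0↔1 J1 <2,1,0>
#2 <3,1,0>
P:1↔2 J1 <3,2,0>
R:2↔0 J1 <3,3,0>
3×2 − 2×3 − 1×0 = 0

M = 0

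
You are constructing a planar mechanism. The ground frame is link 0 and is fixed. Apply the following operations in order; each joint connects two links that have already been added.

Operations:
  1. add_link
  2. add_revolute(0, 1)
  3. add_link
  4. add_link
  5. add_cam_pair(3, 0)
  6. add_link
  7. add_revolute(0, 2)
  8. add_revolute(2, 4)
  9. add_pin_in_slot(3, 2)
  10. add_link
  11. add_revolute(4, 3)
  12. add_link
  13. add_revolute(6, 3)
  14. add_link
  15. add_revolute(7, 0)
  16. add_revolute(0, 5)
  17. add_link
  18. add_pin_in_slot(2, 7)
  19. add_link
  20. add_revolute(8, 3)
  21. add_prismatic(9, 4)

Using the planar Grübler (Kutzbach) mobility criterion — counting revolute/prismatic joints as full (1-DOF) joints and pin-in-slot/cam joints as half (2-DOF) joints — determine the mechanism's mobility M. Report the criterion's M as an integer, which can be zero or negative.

L=1 J1=0 J2=0
add link → L=2 J1=0 J2=0
R@0,1 dof=1 J1 → L=2 J1=1 J2=0
add link → L=3 J1=1 J2=0
add link → L=4 J1=1 J2=0
C@3,0 dof=2 J2 → L=4 J1=1 J2=1
add link → L=5 J1=1 J2=1
R@0,2 dof=1 J1 → L=5 J1=2 J2=1
R@2,4 dof=1 J1 → L=5 J1=3 J2=1
PS@3,2 dof=2 J2 → L=5 J1=3 J2=2
add link → L=6 J1=3 J2=2
R@4,3 dof=1 J1 → L=6 J1=4 J2=2
add link → L=7 J1=4 J2=2
R@6,3 dof=1 J1 → L=7 J1=5 J2=2
add link → L=8 J1=5 J2=2
R@7,0 dof=1 J1 → L=8 J1=6 J2=2
R@0,5 dof=1 J1 → L=8 J1=7 J2=2
add link → L=9 J1=7 J2=2
PS@2,7 dof=2 J2 → L=9 J1=7 J2=3
add link → L=10 J1=7 J2=3
R@8,3 dof=1 J1 → L=10 J1=8 J2=3
P@9,4 dof=1 J1 → L=10 J1=9 J2=3
M=3(L−1)−2J1−J2=3·9−2·9−3=6

M = 6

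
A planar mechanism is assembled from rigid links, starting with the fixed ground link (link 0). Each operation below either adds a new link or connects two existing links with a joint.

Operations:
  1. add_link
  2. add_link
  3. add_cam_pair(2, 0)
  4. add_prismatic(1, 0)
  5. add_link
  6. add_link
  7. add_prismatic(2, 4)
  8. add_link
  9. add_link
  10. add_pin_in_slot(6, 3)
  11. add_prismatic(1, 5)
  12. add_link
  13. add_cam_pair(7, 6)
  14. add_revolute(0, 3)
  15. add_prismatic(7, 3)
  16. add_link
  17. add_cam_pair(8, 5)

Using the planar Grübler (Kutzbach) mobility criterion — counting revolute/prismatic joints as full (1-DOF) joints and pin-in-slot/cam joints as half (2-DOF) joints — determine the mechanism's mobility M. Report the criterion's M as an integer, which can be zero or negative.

L=1 J1=0 J2=0
add link → L=2 J1=0 J2=0
add link → L=3 J1=0 J2=0
C@2,0 dof=2 J2 → L=3 J1=0 J2=1
P@1,0 dof=1 J1 → L=3 J1=1 J2=1
add link → L=4 J1=1 J2=1
add link → L=5 J1=1 J2=1
P@2,4 dof=1 J1 → L=5 J1=2 J2=1
add link → L=6 J1=2 J2=1
add link → L=7 J1=2 J2=1
PS@6,3 dof=2 J2 → L=7 J1=2 J2=2
P@1,5 dof=1 J1 → L=7 J1=3 J2=2
add link → L=8 J1=3 J2=2
C@7,6 dof=2 J2 → L=8 J1=3 J2=3
R@0,3 dof=1 J1 → L=8 J1=4 J2=3
P@7,3 dof=1 J1 → L=8 J1=5 J2=3
add link → L=9 J1=5 J2=3
C@8,5 dof=2 J2 → L=9 J1=5 J2=4
M=3(L−1)−2J1−J2=3·8−2·5−4=10

M = 10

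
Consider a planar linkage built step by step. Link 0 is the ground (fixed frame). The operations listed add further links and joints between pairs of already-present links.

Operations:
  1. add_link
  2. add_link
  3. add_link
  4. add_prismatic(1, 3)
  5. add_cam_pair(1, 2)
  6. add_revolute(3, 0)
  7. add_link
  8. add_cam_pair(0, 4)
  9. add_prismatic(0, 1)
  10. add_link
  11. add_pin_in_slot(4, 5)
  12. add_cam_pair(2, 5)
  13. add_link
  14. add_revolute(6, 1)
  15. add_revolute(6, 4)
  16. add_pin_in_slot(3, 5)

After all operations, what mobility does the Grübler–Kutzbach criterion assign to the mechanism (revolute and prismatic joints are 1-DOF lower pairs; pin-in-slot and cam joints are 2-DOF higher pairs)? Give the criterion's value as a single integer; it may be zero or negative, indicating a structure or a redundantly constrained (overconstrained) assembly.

M = 3

L=1 J1=0 J2=0
add link → L=2 J1=0 J2=0
add link → L=3 J1=0 J2=0
add link → L=4 J1=0 J2=0
P@1,3 dof=1 J1 → L=4 J1=1 J2=0
C@1,2 dof=2 J2 → L=4 J1=1 J2=1
R@3,0 dof=1 J1 → L=4 J1=2 J2=1
add link → L=5 J1=2 J2=1
C@0,4 dof=2 J2 → L=5 J1=2 J2=2
P@0,1 dof=1 J1 → L=5 J1=3 J2=2
add link → L=6 J1=3 J2=2
PS@4,5 dof=2 J2 → L=6 J1=3 J2=3
C@2,5 dof=2 J2 → L=6 J1=3 J2=4
add link → L=7 J1=3 J2=4
R@6,1 dof=1 J1 → L=7 J1=4 J2=4
R@6,4 dof=1 J1 → L=7 J1=5 J2=4
PS@3,5 dof=2 J2 → L=7 J1=5 J2=5
M=3(L−1)−2J1−J2=3·6−2·5−5=3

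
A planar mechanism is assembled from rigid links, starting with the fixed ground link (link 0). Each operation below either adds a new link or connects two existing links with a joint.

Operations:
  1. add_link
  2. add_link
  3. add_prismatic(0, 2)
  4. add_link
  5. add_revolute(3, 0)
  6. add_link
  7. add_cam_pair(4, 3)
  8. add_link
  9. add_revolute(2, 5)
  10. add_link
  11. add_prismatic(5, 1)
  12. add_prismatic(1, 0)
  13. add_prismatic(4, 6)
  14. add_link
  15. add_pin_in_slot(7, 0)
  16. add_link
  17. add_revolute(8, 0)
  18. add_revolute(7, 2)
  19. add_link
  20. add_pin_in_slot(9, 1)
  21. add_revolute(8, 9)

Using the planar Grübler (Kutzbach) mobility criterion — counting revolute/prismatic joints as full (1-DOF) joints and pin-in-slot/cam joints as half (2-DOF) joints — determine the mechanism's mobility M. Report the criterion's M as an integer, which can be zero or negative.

[1;0;0] (link 0 is ground)
L+ [2;0;0]
L+ [3;0;0]
P(0,2)∈J1 [3;1;0]
L+ [4;1;0]
R(3,0)∈J1 [4;2;0]
L+ [5;2;0]
C(4,3)∈J2 [5;2;1]
L+ [6;2;1]
R(2,5)∈J1 [6;3;1]
L+ [7;3;1]
P(5,1)∈J1 [7;4;1]
P(1,0)∈J1 [7;5;1]
P(4,6)∈J1 [7;6;1]
L+ [8;6;1]
PS(7,0)∈J2 [8;6;2]
L+ [9;6;2]
R(8,0)∈J1 [9;7;2]
R(7,2)∈J1 [9;8;2]
L+ [10;8;2]
PS(9,1)∈J2 [10;8;3]
R(8,9)∈J1 [10;9;3]
mobility = 27 − 18 − 3 = 6

M = 6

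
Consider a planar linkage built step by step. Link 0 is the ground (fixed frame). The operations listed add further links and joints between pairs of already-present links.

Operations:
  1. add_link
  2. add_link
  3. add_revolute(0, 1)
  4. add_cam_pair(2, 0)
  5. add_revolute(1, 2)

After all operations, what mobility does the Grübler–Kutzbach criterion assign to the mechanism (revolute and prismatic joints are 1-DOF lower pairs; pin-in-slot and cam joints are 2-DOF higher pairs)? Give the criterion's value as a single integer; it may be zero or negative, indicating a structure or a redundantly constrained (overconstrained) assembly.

M = 1

link 0 = ground. State L|J1|J2 = 1|0|0
+link1  2|0|0
+link2  3|0|0
R(0,1) f=1→J1  3|1|0
C(2,0) f=2→J2  3|1|1
R(1,2) f=1→J1  3|2|1
M = 3(3−1)−2·2−1 = 6−4−1 = 1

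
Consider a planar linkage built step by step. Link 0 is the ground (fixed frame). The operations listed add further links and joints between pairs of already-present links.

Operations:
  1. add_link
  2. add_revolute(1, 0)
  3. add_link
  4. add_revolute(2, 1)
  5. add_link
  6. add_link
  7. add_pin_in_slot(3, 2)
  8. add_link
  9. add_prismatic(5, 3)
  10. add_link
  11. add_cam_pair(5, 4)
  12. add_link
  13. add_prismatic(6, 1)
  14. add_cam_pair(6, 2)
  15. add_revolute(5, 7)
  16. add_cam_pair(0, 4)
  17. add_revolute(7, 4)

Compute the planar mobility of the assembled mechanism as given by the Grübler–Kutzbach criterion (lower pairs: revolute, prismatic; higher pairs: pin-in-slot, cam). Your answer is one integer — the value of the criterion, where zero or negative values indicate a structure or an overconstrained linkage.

(L,J1,J2)=(1,0,0); link0 fixed
link1: (2,0,0)
R 1-0 [J1]: (2,1,0)
link2: (3,1,0)
R 2-1 [J1]: (3,2,0)
link3: (4,2,0)
link4: (5,2,0)
PS 3-2 [J2]: (5,2,1)
link5: (6,2,1)
P 5-3 [J1]: (6,3,1)
link6: (7,3,1)
C 5-4 [J2]: (7,3,2)
link7: (8,3,2)
P 6-1 [J1]: (8,4,2)
C 6-2 [J2]: (8,4,3)
R 5-7 [J1]: (8,5,3)
C 0-4 [J2]: (8,5,4)
R 7-4 [J1]: (8,6,4)
Grübler: 3·7 − 2·6 − 4 = 5

M = 5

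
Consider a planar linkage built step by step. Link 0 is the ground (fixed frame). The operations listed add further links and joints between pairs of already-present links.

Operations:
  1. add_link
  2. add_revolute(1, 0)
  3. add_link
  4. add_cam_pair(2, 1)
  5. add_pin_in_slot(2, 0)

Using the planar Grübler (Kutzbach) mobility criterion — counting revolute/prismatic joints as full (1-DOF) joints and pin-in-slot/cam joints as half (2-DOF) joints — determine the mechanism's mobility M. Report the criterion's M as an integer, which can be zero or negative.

M = 2

link 0 = ground. State L|J1|J2 = 1|0|0
+link1  2|0|0
R(1,0) f=1→J1  2|1|0
+link2  3|1|0
C(2,1) f=2→J2  3|1|1
PS(2,0) f=2→J2  3|1|2
M = 3(3−1)−2·1−2 = 6−2−2 = 2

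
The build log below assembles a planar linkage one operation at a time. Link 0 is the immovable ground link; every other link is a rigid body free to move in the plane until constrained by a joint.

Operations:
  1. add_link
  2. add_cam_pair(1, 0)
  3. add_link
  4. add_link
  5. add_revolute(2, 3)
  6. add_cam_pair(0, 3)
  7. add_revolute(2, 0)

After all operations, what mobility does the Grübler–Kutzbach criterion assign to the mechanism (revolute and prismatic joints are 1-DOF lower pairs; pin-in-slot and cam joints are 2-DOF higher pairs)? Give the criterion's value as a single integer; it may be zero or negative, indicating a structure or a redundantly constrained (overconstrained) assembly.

M = 3

L=1 J1=0 J2=0
add link → L=2 J1=0 J2=0
C@1,0 dof=2 J2 → L=2 J1=0 J2=1
add link → L=3 J1=0 J2=1
add link → L=4 J1=0 J2=1
R@2,3 dof=1 J1 → L=4 J1=1 J2=1
C@0,3 dof=2 J2 → L=4 J1=1 J2=2
R@2,0 dof=1 J1 → L=4 J1=2 J2=2
M=3(L−1)−2J1−J2=3·3−2·2−2=3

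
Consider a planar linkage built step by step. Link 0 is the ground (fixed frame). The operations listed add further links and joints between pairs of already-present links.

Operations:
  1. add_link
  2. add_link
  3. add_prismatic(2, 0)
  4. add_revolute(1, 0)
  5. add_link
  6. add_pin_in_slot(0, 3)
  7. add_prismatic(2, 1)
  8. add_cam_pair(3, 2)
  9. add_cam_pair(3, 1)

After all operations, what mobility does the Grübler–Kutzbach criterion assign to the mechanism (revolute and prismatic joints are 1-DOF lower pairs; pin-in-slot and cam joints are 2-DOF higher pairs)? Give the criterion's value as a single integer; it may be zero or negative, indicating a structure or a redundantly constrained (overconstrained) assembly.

M = 0

ground; <1,0,0>
#1 <2,0,0>
#2 <3,0,0>
P:2↔0 J1 <3,1,0>
R:1↔0 J1 <3,2,0>
#3 <4,2,0>
PS:0↔3 J2 <4,2,1>
P:2↔1 J1 <4,3,1>
C:3↔2 J2 <4,3,2>
C:3↔1 J2 <4,3,3>
3×3 − 2×3 − 1×3 = 0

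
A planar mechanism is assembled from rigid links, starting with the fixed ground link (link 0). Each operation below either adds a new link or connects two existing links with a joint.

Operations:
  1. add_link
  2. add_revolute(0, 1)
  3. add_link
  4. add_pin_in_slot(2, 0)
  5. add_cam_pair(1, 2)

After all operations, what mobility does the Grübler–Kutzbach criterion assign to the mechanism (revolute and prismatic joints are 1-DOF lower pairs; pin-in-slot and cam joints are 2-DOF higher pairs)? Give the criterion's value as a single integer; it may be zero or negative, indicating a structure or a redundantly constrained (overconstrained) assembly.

M = 2

link 0 = ground. State L|J1|J2 = 1|0|0
+link1  2|0|0
R(0,1) f=1→J1  2|1|0
+link2  3|1|0
PS(2,0) f=2→J2  3|1|1
C(1,2) f=2→J2  3|1|2
M = 3(3−1)−2·1−2 = 6−2−2 = 2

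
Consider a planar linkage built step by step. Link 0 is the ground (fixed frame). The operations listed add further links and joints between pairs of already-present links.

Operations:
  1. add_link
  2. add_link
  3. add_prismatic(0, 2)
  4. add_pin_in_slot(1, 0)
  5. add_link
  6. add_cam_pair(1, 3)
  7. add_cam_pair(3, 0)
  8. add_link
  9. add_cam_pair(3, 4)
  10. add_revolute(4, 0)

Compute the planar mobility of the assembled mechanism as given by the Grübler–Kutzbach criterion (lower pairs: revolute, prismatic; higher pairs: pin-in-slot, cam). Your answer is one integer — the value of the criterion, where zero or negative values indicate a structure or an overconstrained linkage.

ground; <1,0,0>
#1 <2,0,0>
#2 <3,0,0>
P:0↔2 J1 <3,1,0>
PS:1↔0 J2 <3,1,1>
#3 <4,1,1>
C:1↔3 J2 <4,1,2>
C:3↔0 J2 <4,1,3>
#4 <5,1,3>
C:3↔4 J2 <5,1,4>
R:4↔0 J1 <5,2,4>
3×4 − 2×2 − 1×4 = 4

M = 4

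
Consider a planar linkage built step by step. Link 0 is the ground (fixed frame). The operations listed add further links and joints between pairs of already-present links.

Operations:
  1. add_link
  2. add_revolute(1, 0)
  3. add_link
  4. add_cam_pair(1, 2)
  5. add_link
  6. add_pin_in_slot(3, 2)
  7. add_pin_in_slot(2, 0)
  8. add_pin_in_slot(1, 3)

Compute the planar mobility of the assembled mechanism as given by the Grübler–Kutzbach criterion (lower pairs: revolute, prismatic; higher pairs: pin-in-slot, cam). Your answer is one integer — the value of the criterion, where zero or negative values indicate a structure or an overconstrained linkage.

M = 3

L=1 J1=0 J2=0
add link → L=2 J1=0 J2=0
R@1,0 dof=1 J1 → L=2 J1=1 J2=0
add link → L=3 J1=1 J2=0
C@1,2 dof=2 J2 → L=3 J1=1 J2=1
add link → L=4 J1=1 J2=1
PS@3,2 dof=2 J2 → L=4 J1=1 J2=2
PS@2,0 dof=2 J2 → L=4 J1=1 J2=3
PS@1,3 dof=2 J2 → L=4 J1=1 J2=4
M=3(L−1)−2J1−J2=3·3−2·1−4=3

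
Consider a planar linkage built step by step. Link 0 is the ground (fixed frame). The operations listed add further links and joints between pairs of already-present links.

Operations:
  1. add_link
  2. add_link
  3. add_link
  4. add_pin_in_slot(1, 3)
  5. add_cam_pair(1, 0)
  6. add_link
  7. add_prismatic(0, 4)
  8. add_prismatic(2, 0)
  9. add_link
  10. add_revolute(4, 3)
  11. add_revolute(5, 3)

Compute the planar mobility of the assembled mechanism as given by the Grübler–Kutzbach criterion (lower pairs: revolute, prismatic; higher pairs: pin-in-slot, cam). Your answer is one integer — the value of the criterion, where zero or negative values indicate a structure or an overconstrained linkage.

M = 5

(L,J1,J2)=(1,0,0); link0 fixed
link1: (2,0,0)
link2: (3,0,0)
link3: (4,0,0)
PS 1-3 [J2]: (4,0,1)
C 1-0 [J2]: (4,0,2)
link4: (5,0,2)
P 0-4 [J1]: (5,1,2)
P 2-0 [J1]: (5,2,2)
link5: (6,2,2)
R 4-3 [J1]: (6,3,2)
R 5-3 [J1]: (6,4,2)
Grübler: 3·5 − 2·4 − 2 = 5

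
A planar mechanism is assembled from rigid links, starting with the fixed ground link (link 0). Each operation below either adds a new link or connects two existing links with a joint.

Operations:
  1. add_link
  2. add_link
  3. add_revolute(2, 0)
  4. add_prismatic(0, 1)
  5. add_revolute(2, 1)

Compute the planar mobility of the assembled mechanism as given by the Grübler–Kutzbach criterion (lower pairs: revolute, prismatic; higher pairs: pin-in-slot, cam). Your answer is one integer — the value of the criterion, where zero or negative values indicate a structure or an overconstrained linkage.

M = 0

L=1 J1=0 J2=0
add link → L=2 J1=0 J2=0
add link → L=3 J1=0 J2=0
R@2,0 dof=1 J1 → L=3 J1=1 J2=0
P@0,1 dof=1 J1 → L=3 J1=2 J2=0
R@2,1 dof=1 J1 → L=3 J1=3 J2=0
M=3(L−1)−2J1−J2=3·2−2·3−0=0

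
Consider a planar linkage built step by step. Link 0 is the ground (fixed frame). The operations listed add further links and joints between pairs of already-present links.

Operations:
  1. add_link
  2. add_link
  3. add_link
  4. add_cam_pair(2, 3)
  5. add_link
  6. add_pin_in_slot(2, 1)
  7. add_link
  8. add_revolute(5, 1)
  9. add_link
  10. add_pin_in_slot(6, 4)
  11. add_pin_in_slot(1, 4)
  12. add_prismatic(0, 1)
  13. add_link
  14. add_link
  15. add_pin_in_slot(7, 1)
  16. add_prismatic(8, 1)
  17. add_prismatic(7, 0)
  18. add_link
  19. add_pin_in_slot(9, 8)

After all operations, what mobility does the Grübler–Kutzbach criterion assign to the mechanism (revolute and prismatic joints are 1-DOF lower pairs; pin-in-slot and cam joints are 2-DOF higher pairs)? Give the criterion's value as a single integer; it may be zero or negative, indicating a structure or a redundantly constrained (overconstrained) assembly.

link 0 = ground. State L|J1|J2 = 1|0|0
+link1  2|0|0
+link2  3|0|0
+link3  4|0|0
C(2,3) f=2→J2  4|0|1
+link4  5|0|1
PS(2,1) f=2→J2  5|0|2
+link5  6|0|2
R(5,1) f=1→J1  6|1|2
+link6  7|1|2
PS(6,4) f=2→J2  7|1|3
PS(1,4) f=2→J2  7|1|4
P(0,1) f=1→J1  7|2|4
+link7  8|2|4
+link8  9|2|4
PS(7,1) f=2→J2  9|2|5
P(8,1) f=1→J1  9|3|5
P(7,0) f=1→J1  9|4|5
+link9  10|4|5
PS(9,8) f=2→J2  10|4|6
M = 3(10−1)−2·4−6 = 27−8−6 = 13

M = 13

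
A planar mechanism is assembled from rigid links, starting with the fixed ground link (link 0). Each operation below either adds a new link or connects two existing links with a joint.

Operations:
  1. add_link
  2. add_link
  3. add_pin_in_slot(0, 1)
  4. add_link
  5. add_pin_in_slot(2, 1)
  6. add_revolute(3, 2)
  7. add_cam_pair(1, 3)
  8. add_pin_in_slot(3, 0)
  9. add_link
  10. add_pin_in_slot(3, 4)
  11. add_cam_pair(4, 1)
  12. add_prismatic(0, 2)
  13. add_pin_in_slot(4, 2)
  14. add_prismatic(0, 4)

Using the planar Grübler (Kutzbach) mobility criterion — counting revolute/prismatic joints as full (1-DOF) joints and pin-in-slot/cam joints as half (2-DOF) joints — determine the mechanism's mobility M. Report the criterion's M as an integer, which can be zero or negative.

M = -1

[1;0;0] (link 0 is ground)
L+ [2;0;0]
L+ [3;0;0]
PS(0,1)∈J2 [3;0;1]
L+ [4;0;1]
PS(2,1)∈J2 [4;0;2]
R(3,2)∈J1 [4;1;2]
C(1,3)∈J2 [4;1;3]
PS(3,0)∈J2 [4;1;4]
L+ [5;1;4]
PS(3,4)∈J2 [5;1;5]
C(4,1)∈J2 [5;1;6]
P(0,2)∈J1 [5;2;6]
PS(4,2)∈J2 [5;2;7]
P(0,4)∈J1 [5;3;7]
mobility = 12 − 6 − 7 = -1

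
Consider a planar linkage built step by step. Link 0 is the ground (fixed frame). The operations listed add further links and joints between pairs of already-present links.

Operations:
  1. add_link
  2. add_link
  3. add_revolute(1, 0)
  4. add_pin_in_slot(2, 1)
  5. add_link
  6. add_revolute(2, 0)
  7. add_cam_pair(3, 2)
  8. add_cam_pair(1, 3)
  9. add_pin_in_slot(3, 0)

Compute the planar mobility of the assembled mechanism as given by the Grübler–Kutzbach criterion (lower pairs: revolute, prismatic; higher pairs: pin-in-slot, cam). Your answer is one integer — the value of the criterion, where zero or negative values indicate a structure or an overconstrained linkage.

M = 1

ground; <1,0,0>
#1 <2,0,0>
#2 <3,0,0>
R:1↔0 J1 <3,1,0>
PS:2↔1 J2 <3,1,1>
#3 <4,1,1>
R:2↔0 J1 <4,2,1>
C:3↔2 J2 <4,2,2>
C:1↔3 J2 <4,2,3>
PS:3↔0 J2 <4,2,4>
3×3 − 2×2 − 1×4 = 1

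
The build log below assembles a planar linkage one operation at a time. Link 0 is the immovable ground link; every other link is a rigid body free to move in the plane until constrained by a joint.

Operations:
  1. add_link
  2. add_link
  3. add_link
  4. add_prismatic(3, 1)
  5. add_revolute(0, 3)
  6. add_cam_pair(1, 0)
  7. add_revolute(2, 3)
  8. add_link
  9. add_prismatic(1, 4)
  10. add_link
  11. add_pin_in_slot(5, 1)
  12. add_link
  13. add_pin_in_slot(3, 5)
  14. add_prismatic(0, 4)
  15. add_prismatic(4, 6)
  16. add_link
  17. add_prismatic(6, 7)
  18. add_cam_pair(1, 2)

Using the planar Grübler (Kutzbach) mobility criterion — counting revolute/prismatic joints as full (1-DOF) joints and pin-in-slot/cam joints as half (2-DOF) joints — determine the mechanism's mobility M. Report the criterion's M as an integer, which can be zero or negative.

ground; <1,0,0>
#1 <2,0,0>
#2 <3,0,0>
#3 <4,0,0>
P:3↔1 J1 <4,1,0>
R:0↔3 J1 <4,2,0>
C:1↔0 J2 <4,2,1>
R:2↔3 J1 <4,3,1>
#4 <5,3,1>
P:1↔4 J1 <5,4,1>
#5 <6,4,1>
PS:5↔1 J2 <6,4,2>
#6 <7,4,2>
PS:3↔5 J2 <7,4,3>
P:0↔4 J1 <7,5,3>
P:4↔6 J1 <7,6,3>
#7 <8,6,3>
P:6↔7 J1 <8,7,3>
C:1↔2 J2 <8,7,4>
3×7 − 2×7 − 1×4 = 3

M = 3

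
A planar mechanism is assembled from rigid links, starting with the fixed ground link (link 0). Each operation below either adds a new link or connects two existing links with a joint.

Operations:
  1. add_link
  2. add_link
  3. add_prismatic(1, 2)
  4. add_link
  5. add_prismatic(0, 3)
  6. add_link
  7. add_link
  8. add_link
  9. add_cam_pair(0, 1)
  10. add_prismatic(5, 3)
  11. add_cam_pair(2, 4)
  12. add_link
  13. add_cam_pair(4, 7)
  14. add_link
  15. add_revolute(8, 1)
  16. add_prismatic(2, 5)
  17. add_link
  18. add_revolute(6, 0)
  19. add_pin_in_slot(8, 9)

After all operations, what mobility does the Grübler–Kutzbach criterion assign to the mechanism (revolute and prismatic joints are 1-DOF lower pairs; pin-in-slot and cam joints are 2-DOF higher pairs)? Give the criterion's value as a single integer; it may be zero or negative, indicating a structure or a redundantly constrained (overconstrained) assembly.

M = 11

link 0 = ground. State L|J1|J2 = 1|0|0
+link1  2|0|0
+link2  3|0|0
P(1,2) f=1→J1  3|1|0
+link3  4|1|0
P(0,3) f=1→J1  4|2|0
+link4  5|2|0
+link5  6|2|0
+link6  7|2|0
C(0,1) f=2→J2  7|2|1
P(5,3) f=1→J1  7|3|1
C(2,4) f=2→J2  7|3|2
+link7  8|3|2
C(4,7) f=2→J2  8|3|3
+link8  9|3|3
R(8,1) f=1→J1  9|4|3
P(2,5) f=1→J1  9|5|3
+link9  10|5|3
R(6,0) f=1→J1  10|6|3
PS(8,9) f=2→J2  10|6|4
M = 3(10−1)−2·6−4 = 27−12−4 = 11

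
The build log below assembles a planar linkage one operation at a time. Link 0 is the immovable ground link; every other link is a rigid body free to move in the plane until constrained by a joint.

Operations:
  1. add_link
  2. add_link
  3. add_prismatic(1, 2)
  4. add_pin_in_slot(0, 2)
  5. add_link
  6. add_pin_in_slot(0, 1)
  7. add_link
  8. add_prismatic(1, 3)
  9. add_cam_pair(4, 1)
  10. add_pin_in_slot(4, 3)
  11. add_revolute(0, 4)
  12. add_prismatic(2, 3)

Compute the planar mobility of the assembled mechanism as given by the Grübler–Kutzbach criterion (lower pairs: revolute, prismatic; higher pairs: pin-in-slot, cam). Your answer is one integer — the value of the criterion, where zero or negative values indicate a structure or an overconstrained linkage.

ground; <1,0,0>
#1 <2,0,0>
#2 <3,0,0>
P:1↔2 J1 <3,1,0>
PS:0↔2 J2 <3,1,1>
#3 <4,1,1>
PS:0↔1 J2 <4,1,2>
#4 <5,1,2>
P:1↔3 J1 <5,2,2>
C:4↔1 J2 <5,2,3>
PS:4↔3 J2 <5,2,4>
R:0↔4 J1 <5,3,4>
P:2↔3 J1 <5,4,4>
3×4 − 2×4 − 1×4 = 0

M = 0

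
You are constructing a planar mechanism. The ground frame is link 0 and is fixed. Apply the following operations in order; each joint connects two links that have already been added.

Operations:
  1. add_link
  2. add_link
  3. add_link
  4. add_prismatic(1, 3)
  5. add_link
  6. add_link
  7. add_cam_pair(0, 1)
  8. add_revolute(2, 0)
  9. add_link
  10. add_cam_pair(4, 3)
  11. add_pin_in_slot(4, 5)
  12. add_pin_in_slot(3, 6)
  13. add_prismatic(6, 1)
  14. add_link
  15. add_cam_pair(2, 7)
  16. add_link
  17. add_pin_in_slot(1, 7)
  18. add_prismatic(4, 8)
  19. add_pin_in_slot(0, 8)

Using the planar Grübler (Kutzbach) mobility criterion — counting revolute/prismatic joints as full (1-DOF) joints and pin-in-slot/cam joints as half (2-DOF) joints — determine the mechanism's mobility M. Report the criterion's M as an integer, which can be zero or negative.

L=1 J1=0 J2=0
add link → L=2 J1=0 J2=0
add link → L=3 J1=0 J2=0
add link → L=4 J1=0 J2=0
P@1,3 dof=1 J1 → L=4 J1=1 J2=0
add link → L=5 J1=1 J2=0
add link → L=6 J1=1 J2=0
C@0,1 dof=2 J2 → L=6 J1=1 J2=1
R@2,0 dof=1 J1 → L=6 J1=2 J2=1
add link → L=7 J1=2 J2=1
C@4,3 dof=2 J2 → L=7 J1=2 J2=2
PS@4,5 dof=2 J2 → L=7 J1=2 J2=3
PS@3,6 dof=2 J2 → L=7 J1=2 J2=4
P@6,1 dof=1 J1 → L=7 J1=3 J2=4
add link → L=8 J1=3 J2=4
C@2,7 dof=2 J2 → L=8 J1=3 J2=5
add link → L=9 J1=3 J2=5
PS@1,7 dof=2 J2 → L=9 J1=3 J2=6
P@4,8 dof=1 J1 → L=9 J1=4 J2=6
PS@0,8 dof=2 J2 → L=9 J1=4 J2=7
M=3(L−1)−2J1−J2=3·8−2·4−7=9

M = 9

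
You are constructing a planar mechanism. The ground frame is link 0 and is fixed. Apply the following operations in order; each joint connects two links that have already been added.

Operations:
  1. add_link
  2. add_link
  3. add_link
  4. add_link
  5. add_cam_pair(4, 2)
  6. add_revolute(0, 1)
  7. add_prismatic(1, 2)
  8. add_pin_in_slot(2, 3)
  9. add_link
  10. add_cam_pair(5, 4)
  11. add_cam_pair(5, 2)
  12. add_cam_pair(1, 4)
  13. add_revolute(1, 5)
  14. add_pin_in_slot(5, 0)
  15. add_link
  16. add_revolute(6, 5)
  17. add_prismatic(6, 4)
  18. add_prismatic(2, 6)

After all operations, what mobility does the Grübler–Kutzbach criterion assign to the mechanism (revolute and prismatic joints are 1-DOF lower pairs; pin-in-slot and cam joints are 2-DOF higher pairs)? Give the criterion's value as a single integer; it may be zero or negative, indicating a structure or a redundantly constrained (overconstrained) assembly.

M = 0

link 0 = ground. State L|J1|J2 = 1|0|0
+link1  2|0|0
+link2  3|0|0
+link3  4|0|0
+link4  5|0|0
C(4,2) f=2→J2  5|0|1
R(0,1) f=1→J1  5|1|1
P(1,2) f=1→J1  5|2|1
PS(2,3) f=2→J2  5|2|2
+link5  6|2|2
C(5,4) f=2→J2  6|2|3
C(5,2) f=2→J2  6|2|4
C(1,4) f=2→J2  6|2|5
R(1,5) f=1→J1  6|3|5
PS(5,0) f=2→J2  6|3|6
+link6  7|3|6
R(6,5) f=1→J1  7|4|6
P(6,4) f=1→J1  7|5|6
P(2,6) f=1→J1  7|6|6
M = 3(7−1)−2·6−6 = 18−12−6 = 0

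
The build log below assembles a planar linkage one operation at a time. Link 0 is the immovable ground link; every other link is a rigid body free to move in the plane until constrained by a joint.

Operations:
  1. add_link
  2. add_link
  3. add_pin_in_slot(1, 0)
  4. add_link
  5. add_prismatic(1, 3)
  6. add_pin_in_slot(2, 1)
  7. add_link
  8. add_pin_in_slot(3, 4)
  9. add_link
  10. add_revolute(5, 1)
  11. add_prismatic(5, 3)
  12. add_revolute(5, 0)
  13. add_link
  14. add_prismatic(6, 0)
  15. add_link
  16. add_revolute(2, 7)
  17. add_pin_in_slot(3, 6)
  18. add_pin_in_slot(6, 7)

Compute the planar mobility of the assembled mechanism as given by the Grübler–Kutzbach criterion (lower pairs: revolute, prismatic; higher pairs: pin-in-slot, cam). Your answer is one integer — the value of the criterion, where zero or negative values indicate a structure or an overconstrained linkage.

(L,J1,J2)=(1,0,0); link0 fixed
link1: (2,0,0)
link2: (3,0,0)
PS 1-0 [J2]: (3,0,1)
link3: (4,0,1)
P 1-3 [J1]: (4,1,1)
PS 2-1 [J2]: (4,1,2)
link4: (5,1,2)
PS 3-4 [J2]: (5,1,3)
link5: (6,1,3)
R 5-1 [J1]: (6,2,3)
P 5-3 [J1]: (6,3,3)
R 5-0 [J1]: (6,4,3)
link6: (7,4,3)
P 6-0 [J1]: (7,5,3)
link7: (8,5,3)
R 2-7 [J1]: (8,6,3)
PS 3-6 [J2]: (8,6,4)
PS 6-7 [J2]: (8,6,5)
Grübler: 3·7 − 2·6 − 5 = 4

M = 4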